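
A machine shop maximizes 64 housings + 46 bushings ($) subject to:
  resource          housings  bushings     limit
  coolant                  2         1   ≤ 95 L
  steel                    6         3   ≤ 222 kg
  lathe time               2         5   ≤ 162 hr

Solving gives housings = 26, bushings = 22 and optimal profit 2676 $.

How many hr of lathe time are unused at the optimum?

0

lathe time used = 2·26 + 5·22 = 162; slack = 162 − 162 = 0.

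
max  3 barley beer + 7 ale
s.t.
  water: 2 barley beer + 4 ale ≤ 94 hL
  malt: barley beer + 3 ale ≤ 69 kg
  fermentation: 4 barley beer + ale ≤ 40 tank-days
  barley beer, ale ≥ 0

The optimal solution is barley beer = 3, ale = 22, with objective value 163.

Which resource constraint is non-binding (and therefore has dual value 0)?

water: 94/94 (binding)
malt: 69/69 (binding)
fermentation: 34/40 (slack 6)
By complementary slackness, a constraint with positive slack has shadow price 0 → fermentation.

fermentation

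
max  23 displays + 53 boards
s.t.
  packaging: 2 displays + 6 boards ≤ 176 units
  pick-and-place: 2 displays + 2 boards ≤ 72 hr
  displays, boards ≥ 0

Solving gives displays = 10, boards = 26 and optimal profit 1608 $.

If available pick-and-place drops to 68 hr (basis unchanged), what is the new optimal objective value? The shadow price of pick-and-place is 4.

Δb = -4, so new z* = 1608 + (4)·(-4) = 1608 − 16 = 1592.

1592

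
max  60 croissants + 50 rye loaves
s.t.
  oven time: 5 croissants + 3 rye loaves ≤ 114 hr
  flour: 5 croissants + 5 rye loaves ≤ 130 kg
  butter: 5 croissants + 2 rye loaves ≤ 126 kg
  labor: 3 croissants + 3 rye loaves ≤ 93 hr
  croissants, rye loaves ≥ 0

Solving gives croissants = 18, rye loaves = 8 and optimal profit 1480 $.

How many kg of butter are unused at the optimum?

butter used = 5·18 + 2·8 = 106; slack = 126 − 106 = 20.

20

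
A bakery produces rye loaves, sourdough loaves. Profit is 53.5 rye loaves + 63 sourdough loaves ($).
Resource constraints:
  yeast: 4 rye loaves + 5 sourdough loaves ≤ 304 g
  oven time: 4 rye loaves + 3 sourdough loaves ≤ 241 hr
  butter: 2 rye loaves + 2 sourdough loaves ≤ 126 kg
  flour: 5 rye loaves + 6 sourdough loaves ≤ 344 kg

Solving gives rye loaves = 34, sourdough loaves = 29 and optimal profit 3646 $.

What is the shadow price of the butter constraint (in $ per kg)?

At the optimum: yeast uses 281 of 304 (slack = 23); oven time uses 223 of 241 (slack = 18); butter uses 126 of 126 (binding); flour uses 344 of 344 (binding).
By complementary slackness, y = 0 for the non-binding constraints.
From A_Bᵀ y = c: 2·y_butter + 5·y_flour = 53.5; 2·y_butter + 6·y_flour = 63.
This yields shadow prices y_butter = 3, y_flour = 9.5.
Shadow price of butter = 3.

3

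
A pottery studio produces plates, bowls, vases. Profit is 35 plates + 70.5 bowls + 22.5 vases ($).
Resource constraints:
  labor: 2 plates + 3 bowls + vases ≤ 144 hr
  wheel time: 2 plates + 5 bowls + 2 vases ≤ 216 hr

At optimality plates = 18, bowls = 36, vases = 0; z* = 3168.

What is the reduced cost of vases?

-4

Check each constraint at x*: labor 144/144 (tight); wheel time 216/216 (tight).
From A_Bᵀ y = c: 2·y_labor + 2·y_wheel time = 35; 3·y_labor + 5·y_wheel time = 70.5.
This yields shadow prices y_labor = 8.5, y_wheel time = 9.
Reduced cost of vases: c₃ − yᵀa₃ = 22.5 − (8.5·1 + 9·2) = 22.5 − 26.5 = -4.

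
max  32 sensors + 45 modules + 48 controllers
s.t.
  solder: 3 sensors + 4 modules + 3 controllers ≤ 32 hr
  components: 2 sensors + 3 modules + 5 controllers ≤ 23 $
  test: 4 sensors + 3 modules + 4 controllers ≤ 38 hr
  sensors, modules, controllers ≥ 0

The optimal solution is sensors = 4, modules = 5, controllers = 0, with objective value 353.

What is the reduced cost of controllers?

Binding: solder and components. Non-binding: test (7 unused).
By complementary slackness, y = 0 for the non-binding constraint.
The binding rows give the dual system: 3·y_solder + 2·y_components = 32 and 4·y_solder + 3·y_components = 45.
→ y_solder = 6 and y_components = 7.
Reduced cost of controllers: c₃ − yᵀa₃ = 48 − (6·3 + 7·5) = 48 − 53 = -5.

-5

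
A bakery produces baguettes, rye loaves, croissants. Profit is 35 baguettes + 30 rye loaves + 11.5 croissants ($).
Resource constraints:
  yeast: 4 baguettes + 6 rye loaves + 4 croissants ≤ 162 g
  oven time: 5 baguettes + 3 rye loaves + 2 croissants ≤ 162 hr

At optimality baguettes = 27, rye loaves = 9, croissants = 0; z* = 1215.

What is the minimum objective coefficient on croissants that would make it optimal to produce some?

20

At the optimum: yeast uses 162 of 162 (binding); oven time uses 162 of 162 (binding).
From A_Bᵀ y = c: 4·y_yeast + 5·y_oven time = 35; 6·y_yeast + 3·y_oven time = 30.
→ y_yeast = 2.5 and y_oven time = 5.
croissants enters the basis when its profit ≥ yᵀa₃ = 2.5·4 + 5·2 = 20.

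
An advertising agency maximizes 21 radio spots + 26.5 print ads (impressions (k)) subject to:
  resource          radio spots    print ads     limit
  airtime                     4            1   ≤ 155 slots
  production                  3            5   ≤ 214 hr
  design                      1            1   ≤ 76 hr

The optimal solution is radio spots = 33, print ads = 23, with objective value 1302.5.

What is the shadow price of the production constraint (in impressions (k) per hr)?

At the optimum: airtime uses 155 of 155 (binding); production uses 214 of 214 (binding); design uses 56 of 76 (slack = 20).
Since design is not tight, its dual is 0.
Dual feasibility on the basic columns requires 4·y_airtime + 3·y_production = 21, 1·y_airtime + 5·y_production = 26.5.
This yields shadow prices y_airtime = 1.5, y_production = 5.
Shadow price of production = 5.

5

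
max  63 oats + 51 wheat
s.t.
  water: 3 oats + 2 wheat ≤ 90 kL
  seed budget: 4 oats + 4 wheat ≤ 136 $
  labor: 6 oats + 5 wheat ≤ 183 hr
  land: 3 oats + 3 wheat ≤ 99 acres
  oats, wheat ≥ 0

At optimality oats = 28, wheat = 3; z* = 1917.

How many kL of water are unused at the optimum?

water used = 3·28 + 2·3 = 90; slack = 90 − 90 = 0.

0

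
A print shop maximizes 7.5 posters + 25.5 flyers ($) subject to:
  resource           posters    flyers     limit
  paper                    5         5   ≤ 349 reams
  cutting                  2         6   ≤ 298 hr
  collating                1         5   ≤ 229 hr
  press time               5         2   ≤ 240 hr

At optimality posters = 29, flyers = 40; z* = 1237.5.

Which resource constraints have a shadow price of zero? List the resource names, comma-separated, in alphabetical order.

paper: 345/349 (slack 4)
cutting: 298/298 (binding)
collating: 229/229 (binding)
press time: 225/240 (slack 15)
By complementary slackness, a constraint with positive slack has shadow price 0 → paper, press time.

paper, press time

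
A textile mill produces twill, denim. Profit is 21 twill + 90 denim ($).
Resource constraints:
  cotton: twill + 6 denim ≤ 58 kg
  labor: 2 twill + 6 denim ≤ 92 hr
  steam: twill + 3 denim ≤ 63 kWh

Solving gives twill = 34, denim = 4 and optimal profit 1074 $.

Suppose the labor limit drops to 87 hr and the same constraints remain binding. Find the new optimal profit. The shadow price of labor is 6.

1044

Δb = -5, so new z* = 1074 + (6)·(-5) = 1074 − 30 = 1044.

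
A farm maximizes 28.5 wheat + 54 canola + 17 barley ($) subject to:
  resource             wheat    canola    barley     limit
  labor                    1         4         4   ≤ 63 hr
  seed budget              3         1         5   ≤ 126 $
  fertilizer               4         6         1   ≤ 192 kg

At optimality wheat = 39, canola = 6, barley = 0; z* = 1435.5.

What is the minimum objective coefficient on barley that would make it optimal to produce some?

24

Binding: labor and fertilizer. Non-binding: seed budget (3 unused).
Since seed budget is not tight, its dual is 0.
From A_Bᵀ y = c: 1·y_labor + 4·y_fertilizer = 28.5; 4·y_labor + 6·y_fertilizer = 54.
→ y_labor = 4.5 and y_fertilizer = 6.
barley enters the basis when its profit ≥ yᵀa₃ = 4.5·4 + 6·1 = 24.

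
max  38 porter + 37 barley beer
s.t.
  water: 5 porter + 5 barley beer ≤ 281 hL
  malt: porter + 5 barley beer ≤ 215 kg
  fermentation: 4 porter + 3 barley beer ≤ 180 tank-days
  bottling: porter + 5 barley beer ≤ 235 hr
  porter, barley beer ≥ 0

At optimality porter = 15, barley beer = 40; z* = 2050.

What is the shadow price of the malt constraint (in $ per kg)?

Check each constraint at x*: water 275/281 (slack 6); malt 215/215 (tight); fermentation 180/180 (tight); bottling 215/235 (slack 20).
Since water, bottling are not tight, their duals are 0.
The binding rows give the dual system: 1·y_malt + 4·y_fermentation = 38 and 5·y_malt + 3·y_fermentation = 37.
This yields shadow prices y_malt = 2, y_fermentation = 9.
Shadow price of malt = 2.

2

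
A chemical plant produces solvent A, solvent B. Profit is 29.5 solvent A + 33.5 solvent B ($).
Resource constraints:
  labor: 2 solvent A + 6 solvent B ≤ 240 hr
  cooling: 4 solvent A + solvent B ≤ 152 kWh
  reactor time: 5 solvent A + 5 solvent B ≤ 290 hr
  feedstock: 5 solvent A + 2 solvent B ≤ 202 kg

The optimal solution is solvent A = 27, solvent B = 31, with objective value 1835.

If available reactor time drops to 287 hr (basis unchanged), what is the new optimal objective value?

1818.5

Check each constraint at x*: labor 240/240 (tight); cooling 139/152 (slack 13); reactor time 290/290 (tight); feedstock 197/202 (slack 5).
Since cooling, feedstock are not tight, their duals are 0.
Dual feasibility on the basic columns requires 2·y_labor + 5·y_reactor time = 29.5, 6·y_labor + 5·y_reactor time = 33.5.
→ y_labor = 1 and y_reactor time = 5.5.
Δz = y_reactor time·Δb = 5.5 × (-3) = -16.5, so new z* = 1835 − 16.5 = 1818.5.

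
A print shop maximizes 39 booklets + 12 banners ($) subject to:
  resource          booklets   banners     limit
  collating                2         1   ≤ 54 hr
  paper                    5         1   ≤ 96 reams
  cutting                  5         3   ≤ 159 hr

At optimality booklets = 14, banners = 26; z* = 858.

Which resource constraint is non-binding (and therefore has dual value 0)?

collating: 54/54 (binding)
paper: 96/96 (binding)
cutting: 148/159 (slack 11)
By complementary slackness, a constraint with positive slack has shadow price 0 → cutting.

cutting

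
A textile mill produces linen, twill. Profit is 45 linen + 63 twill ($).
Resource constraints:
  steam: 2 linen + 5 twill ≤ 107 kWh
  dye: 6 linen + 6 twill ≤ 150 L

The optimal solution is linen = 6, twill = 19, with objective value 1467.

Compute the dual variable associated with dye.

5.5

At the optimum: steam uses 107 of 107 (binding); dye uses 150 of 150 (binding).
From A_Bᵀ y = c: 2·y_steam + 6·y_dye = 45; 5·y_steam + 6·y_dye = 63.
This yields shadow prices y_steam = 6, y_dye = 5.5.
Shadow price of dye = 5.5.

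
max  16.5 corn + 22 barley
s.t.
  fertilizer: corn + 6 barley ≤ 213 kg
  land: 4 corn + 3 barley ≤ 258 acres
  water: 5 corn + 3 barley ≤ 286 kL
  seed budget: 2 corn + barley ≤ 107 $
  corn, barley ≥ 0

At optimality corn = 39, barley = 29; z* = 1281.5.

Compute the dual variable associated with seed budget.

Binding: fertilizer and seed budget. Non-binding: land (15 unused), water (4 unused).
Slack constraints have shadow price 0 (complementary slackness).
From A_Bᵀ y = c: 1·y_fertilizer + 2·y_seed budget = 16.5; 6·y_fertilizer + 1·y_seed budget = 22.
→ y_fertilizer = 2.5 and y_seed budget = 7.
Shadow price of seed budget = 7.

7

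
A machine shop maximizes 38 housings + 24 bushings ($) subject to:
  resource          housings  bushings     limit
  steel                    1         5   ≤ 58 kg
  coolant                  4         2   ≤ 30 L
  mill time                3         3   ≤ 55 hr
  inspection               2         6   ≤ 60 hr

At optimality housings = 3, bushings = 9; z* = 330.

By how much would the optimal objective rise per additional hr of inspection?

At the optimum: steel uses 48 of 58 (slack = 10); coolant uses 30 of 30 (binding); mill time uses 36 of 55 (slack = 19); inspection uses 60 of 60 (binding).
Since steel, mill time are not tight, their duals are 0.
The binding rows give the dual system: 4·y_coolant + 2·y_inspection = 38 and 2·y_coolant + 6·y_inspection = 24.
This yields shadow prices y_coolant = 9, y_inspection = 1.
Shadow price of inspection = 1.

1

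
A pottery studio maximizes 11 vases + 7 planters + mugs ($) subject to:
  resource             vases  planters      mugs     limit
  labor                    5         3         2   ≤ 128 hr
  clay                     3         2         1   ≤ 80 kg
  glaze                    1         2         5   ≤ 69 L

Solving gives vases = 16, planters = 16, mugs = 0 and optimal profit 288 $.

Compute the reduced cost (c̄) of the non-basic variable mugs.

-3

Check each constraint at x*: labor 128/128 (tight); clay 80/80 (tight); glaze 48/69 (slack 21).
Slack constraints have shadow price 0 (complementary slackness).
The binding rows give the dual system: 5·y_labor + 3·y_clay = 11 and 3·y_labor + 2·y_clay = 7.
→ y_labor = 1 and y_clay = 2.
Reduced cost of mugs: c₃ − yᵀa₃ = 1 − (1·2 + 2·1) = 1 − 4 = -3.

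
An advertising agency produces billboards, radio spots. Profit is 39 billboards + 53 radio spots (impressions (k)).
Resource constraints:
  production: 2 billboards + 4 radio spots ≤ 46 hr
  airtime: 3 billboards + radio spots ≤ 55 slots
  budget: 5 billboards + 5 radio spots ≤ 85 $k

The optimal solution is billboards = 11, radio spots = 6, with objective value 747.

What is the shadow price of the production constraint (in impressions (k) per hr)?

Check each constraint at x*: production 46/46 (tight); airtime 39/55 (slack 16); budget 85/85 (tight).
Since airtime is not tight, its dual is 0.
Dual feasibility on the basic columns requires 2·y_production + 5·y_budget = 39, 4·y_production + 5·y_budget = 53.
Solving: y_production = 7, y_budget = 5.
Shadow price of production = 7.

7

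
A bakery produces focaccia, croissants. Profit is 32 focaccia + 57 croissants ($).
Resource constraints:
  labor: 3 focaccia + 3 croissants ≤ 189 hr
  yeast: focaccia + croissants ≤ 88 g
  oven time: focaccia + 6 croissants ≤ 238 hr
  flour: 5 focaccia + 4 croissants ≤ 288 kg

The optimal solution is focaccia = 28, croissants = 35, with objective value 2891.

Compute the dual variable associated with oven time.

5

Check each constraint at x*: labor 189/189 (tight); yeast 63/88 (slack 25); oven time 238/238 (tight); flour 280/288 (slack 8).
Since yeast, flour are not tight, their duals are 0.
The binding rows give the dual system: 3·y_labor + 1·y_oven time = 32 and 3·y_labor + 6·y_oven time = 57.
→ y_labor = 9 and y_oven time = 5.
Shadow price of oven time = 5.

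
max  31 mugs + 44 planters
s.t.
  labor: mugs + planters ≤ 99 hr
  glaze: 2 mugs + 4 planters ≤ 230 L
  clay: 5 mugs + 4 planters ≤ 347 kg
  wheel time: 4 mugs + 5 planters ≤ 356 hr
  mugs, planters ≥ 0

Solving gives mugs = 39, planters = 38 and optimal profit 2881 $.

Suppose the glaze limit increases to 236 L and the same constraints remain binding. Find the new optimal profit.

Check each constraint at x*: labor 77/99 (slack 22); glaze 230/230 (tight); clay 347/347 (tight); wheel time 346/356 (slack 10).
Since labor, wheel time are not tight, their duals are 0.
The binding rows give the dual system: 2·y_glaze + 5·y_clay = 31 and 4·y_glaze + 4·y_clay = 44.
This yields shadow prices y_glaze = 8, y_clay = 3.
Δz = y_glaze·Δb = 8 × (6) = 48, so new z* = 2881 + 48 = 2929.

2929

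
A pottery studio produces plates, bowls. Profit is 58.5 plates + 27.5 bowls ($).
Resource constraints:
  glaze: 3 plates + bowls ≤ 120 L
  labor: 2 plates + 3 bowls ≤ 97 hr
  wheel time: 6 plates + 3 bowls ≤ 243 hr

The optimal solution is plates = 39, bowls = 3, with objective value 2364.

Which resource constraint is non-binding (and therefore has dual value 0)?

glaze: 120/120 (binding)
labor: 87/97 (slack 10)
wheel time: 243/243 (binding)
By complementary slackness, a constraint with positive slack has shadow price 0 → labor.

labor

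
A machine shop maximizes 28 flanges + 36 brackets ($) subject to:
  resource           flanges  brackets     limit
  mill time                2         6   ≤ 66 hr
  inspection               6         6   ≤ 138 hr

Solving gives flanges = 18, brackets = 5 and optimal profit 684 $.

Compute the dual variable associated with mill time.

2

Check each constraint at x*: mill time 66/66 (tight); inspection 138/138 (tight).
From A_Bᵀ y = c: 2·y_mill time + 6·y_inspection = 28; 6·y_mill time + 6·y_inspection = 36.
→ y_mill time = 2 and y_inspection = 4.
Shadow price of mill time = 2.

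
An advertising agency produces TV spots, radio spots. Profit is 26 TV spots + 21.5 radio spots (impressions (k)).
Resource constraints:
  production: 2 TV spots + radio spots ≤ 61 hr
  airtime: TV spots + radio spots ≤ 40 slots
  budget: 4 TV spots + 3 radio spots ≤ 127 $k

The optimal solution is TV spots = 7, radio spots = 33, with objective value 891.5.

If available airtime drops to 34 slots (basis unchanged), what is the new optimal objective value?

843.5

Binding: airtime and budget. Non-binding: production (14 unused).
Slack constraints have shadow price 0 (complementary slackness).
Dual feasibility on the basic columns requires 1·y_airtime + 4·y_budget = 26, 1·y_airtime + 3·y_budget = 21.5.
→ y_airtime = 8 and y_budget = 4.5.
Δz = y_airtime·Δb = 8 × (-6) = -48, so new z* = 891.5 − 48 = 843.5.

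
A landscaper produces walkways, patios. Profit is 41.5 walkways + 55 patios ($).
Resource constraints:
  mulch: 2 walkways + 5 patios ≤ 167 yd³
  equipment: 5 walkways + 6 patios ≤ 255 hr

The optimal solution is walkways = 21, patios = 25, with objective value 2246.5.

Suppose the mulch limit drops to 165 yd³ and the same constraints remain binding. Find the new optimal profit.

Both mulch and equipment are binding at x*.
The binding rows give the dual system: 2·y_mulch + 5·y_equipment = 41.5 and 5·y_mulch + 6·y_equipment = 55.
This yields shadow prices y_mulch = 2, y_equipment = 7.5.
Δz = y_mulch·Δb = 2 × (-2) = -4, so new z* = 2246.5 − 4 = 2242.5.

2242.5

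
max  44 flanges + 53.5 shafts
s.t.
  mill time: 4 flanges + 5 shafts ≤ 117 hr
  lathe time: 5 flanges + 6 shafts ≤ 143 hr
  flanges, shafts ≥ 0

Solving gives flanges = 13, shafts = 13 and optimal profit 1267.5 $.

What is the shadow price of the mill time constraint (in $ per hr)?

3.5

Both mill time and lathe time are binding at x*.
The binding rows give the dual system: 4·y_mill time + 5·y_lathe time = 44 and 5·y_mill time + 6·y_lathe time = 53.5.
→ y_mill time = 3.5 and y_lathe time = 6.
Shadow price of mill time = 3.5.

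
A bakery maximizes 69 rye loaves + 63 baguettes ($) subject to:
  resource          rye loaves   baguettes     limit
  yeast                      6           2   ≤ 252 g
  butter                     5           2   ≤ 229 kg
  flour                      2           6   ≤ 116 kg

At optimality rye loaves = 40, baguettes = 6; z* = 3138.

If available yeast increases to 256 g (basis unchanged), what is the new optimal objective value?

At the optimum: yeast uses 252 of 252 (binding); butter uses 212 of 229 (slack = 17); flour uses 116 of 116 (binding).
Slack constraints have shadow price 0 (complementary slackness).
The binding rows give the dual system: 6·y_yeast + 2·y_flour = 69 and 2·y_yeast + 6·y_flour = 63.
This yields shadow prices y_yeast = 9, y_flour = 7.5.
Δz = y_yeast·Δb = 9 × (4) = 36, so new z* = 3138 + 36 = 3174.

3174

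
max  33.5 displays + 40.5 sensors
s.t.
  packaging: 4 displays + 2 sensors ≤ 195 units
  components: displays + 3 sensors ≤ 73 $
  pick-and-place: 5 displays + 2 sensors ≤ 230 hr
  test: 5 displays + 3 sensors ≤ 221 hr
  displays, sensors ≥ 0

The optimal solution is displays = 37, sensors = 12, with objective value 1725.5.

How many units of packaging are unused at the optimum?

23

packaging used = 4·37 + 2·12 = 172; slack = 195 − 172 = 23.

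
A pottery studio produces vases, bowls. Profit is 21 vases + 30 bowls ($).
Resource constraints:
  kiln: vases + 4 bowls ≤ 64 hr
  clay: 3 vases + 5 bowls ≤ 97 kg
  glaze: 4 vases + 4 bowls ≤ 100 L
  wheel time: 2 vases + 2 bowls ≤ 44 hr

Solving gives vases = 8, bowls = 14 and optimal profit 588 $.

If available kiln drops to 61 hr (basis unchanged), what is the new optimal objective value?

At the optimum: kiln uses 64 of 64 (binding); clay uses 94 of 97 (slack = 3); glaze uses 88 of 100 (slack = 12); wheel time uses 44 of 44 (binding).
Since clay, glaze are not tight, their duals are 0.
From A_Bᵀ y = c: 1·y_kiln + 2·y_wheel time = 21; 4·y_kiln + 2·y_wheel time = 30.
Solving: y_kiln = 3, y_wheel time = 9.
Δz = y_kiln·Δb = 3 × (-3) = -9, so new z* = 588 − 9 = 579.

579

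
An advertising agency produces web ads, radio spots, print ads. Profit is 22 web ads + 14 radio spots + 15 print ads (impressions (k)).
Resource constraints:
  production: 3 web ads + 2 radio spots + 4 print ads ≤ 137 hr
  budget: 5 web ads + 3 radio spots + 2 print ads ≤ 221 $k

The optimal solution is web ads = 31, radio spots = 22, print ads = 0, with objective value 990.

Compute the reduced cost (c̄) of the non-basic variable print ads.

Both production and budget are binding at x*.
Dual feasibility on the basic columns requires 3·y_production + 5·y_budget = 22, 2·y_production + 3·y_budget = 14.
Solving: y_production = 4, y_budget = 2.
Reduced cost of print ads: c₃ − yᵀa₃ = 15 − (4·4 + 2·2) = 15 − 20 = -5.

-5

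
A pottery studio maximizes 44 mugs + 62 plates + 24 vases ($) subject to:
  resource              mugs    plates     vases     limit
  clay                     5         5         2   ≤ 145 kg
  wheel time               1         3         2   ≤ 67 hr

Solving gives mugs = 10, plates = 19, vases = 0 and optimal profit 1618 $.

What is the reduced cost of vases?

-8

At the optimum: clay uses 145 of 145 (binding); wheel time uses 67 of 67 (binding).
The binding rows give the dual system: 5·y_clay + 1·y_wheel time = 44 and 5·y_clay + 3·y_wheel time = 62.
This yields shadow prices y_clay = 7, y_wheel time = 9.
Reduced cost of vases: c₃ − yᵀa₃ = 24 − (7·2 + 9·2) = 24 − 32 = -8.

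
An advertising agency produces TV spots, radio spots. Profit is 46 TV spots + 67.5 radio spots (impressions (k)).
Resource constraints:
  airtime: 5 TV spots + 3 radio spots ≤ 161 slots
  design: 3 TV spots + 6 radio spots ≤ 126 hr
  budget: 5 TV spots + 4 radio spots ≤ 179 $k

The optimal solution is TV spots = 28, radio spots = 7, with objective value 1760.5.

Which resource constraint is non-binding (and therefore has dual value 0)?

budget

airtime: 161/161 (binding)
design: 126/126 (binding)
budget: 168/179 (slack 11)
By complementary slackness, a constraint with positive slack has shadow price 0 → budget.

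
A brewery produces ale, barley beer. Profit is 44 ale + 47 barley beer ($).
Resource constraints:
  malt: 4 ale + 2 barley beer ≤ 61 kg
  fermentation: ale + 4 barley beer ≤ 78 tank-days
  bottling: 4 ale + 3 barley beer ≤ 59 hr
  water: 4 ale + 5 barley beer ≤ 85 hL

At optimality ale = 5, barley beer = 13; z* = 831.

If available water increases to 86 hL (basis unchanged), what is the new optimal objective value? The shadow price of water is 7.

838

Δb = 1, so new z* = 831 + (7)·(1) = 831 + 7 = 838.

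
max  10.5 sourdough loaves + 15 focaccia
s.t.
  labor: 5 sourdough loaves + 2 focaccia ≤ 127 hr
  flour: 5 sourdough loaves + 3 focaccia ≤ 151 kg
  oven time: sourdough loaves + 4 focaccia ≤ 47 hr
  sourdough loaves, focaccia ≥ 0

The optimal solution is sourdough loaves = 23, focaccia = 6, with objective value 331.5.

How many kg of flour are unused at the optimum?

18

flour used = 5·23 + 3·6 = 133; slack = 151 − 133 = 18.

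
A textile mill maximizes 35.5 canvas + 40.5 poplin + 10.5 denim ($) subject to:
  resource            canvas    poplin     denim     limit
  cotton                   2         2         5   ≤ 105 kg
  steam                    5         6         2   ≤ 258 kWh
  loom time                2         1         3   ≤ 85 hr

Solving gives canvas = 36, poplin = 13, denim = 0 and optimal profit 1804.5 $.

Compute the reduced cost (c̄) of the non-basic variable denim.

Binding: steam and loom time. Non-binding: cotton (7 unused).
Since cotton is not tight, its dual is 0.
The binding rows give the dual system: 5·y_steam + 2·y_loom time = 35.5 and 6·y_steam + 1·y_loom time = 40.5.
Solving: y_steam = 6.5, y_loom time = 1.5.
Reduced cost of denim: c₃ − yᵀa₃ = 10.5 − (6.5·2 + 1.5·3) = 10.5 − 17.5 = -7.

-7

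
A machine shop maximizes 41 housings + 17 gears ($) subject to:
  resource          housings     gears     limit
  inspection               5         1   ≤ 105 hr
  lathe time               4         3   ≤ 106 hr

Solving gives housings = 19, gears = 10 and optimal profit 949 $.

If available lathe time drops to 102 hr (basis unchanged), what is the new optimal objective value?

Check each constraint at x*: inspection 105/105 (tight); lathe time 106/106 (tight).
From A_Bᵀ y = c: 5·y_inspection + 4·y_lathe time = 41; 1·y_inspection + 3·y_lathe time = 17.
→ y_inspection = 5 and y_lathe time = 4.
Δz = y_lathe time·Δb = 4 × (-4) = -16, so new z* = 949 − 16 = 933.

933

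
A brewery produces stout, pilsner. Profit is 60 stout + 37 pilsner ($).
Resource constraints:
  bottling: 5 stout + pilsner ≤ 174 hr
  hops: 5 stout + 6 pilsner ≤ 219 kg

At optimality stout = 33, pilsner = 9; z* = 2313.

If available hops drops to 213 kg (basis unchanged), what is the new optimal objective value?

2283

Both bottling and hops are binding at x*.
Dual feasibility on the basic columns requires 5·y_bottling + 5·y_hops = 60, 1·y_bottling + 6·y_hops = 37.
Solving: y_bottling = 7, y_hops = 5.
Δz = y_hops·Δb = 5 × (-6) = -30, so new z* = 2313 − 30 = 2283.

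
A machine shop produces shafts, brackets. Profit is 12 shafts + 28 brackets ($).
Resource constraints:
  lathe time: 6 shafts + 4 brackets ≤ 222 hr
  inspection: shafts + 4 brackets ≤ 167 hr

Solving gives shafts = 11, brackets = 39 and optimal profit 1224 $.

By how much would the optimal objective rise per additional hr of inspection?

At the optimum: lathe time uses 222 of 222 (binding); inspection uses 167 of 167 (binding).
From A_Bᵀ y = c: 6·y_lathe time + 1·y_inspection = 12; 4·y_lathe time + 4·y_inspection = 28.
This yields shadow prices y_lathe time = 1, y_inspection = 6.
Shadow price of inspection = 6.

6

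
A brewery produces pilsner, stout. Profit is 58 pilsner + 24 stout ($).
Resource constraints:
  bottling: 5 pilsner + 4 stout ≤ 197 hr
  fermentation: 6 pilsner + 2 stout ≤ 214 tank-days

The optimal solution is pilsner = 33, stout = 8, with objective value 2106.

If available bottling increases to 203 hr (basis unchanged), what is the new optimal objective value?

2118

At the optimum: bottling uses 197 of 197 (binding); fermentation uses 214 of 214 (binding).
From A_Bᵀ y = c: 5·y_bottling + 6·y_fermentation = 58; 4·y_bottling + 2·y_fermentation = 24.
This yields shadow prices y_bottling = 2, y_fermentation = 8.
Δz = y_bottling·Δb = 2 × (6) = 12, so new z* = 2106 + 12 = 2118.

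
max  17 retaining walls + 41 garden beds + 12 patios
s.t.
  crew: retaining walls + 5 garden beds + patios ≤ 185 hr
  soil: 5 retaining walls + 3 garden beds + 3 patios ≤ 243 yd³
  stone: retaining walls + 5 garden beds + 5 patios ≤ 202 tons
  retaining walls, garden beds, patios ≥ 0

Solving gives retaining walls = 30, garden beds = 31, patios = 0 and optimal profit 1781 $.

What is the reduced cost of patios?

-1

Check each constraint at x*: crew 185/185 (tight); soil 243/243 (tight); stone 185/202 (slack 17).
Since stone is not tight, its dual is 0.
From A_Bᵀ y = c: 1·y_crew + 5·y_soil = 17; 5·y_crew + 3·y_soil = 41.
→ y_crew = 7 and y_soil = 2.
Reduced cost of patios: c₃ − yᵀa₃ = 12 − (7·1 + 2·3) = 12 − 13 = -1.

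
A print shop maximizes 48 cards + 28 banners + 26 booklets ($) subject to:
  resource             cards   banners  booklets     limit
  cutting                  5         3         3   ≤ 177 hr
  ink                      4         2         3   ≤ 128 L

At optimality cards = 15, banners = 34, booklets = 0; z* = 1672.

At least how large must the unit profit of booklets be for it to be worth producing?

At the optimum: cutting uses 177 of 177 (binding); ink uses 128 of 128 (binding).
From A_Bᵀ y = c: 5·y_cutting + 4·y_ink = 48; 3·y_cutting + 2·y_ink = 28.
Solving: y_cutting = 8, y_ink = 2.
booklets enters the basis when its profit ≥ yᵀa₃ = 8·3 + 2·3 = 30.

30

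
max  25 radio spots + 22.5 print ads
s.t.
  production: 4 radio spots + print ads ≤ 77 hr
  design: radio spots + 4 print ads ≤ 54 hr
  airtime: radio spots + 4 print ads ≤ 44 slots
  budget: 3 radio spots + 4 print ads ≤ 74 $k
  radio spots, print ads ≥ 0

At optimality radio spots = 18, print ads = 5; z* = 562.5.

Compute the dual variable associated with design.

Check each constraint at x*: production 77/77 (tight); design 38/54 (slack 16); airtime 38/44 (slack 6); budget 74/74 (tight).
By complementary slackness, y = 0 for the non-binding constraints.
The binding rows give the dual system: 4·y_production + 3·y_budget = 25 and 1·y_production + 4·y_budget = 22.5.
This yields shadow prices y_production = 2.5, y_budget = 5.
Shadow price of design = 0.

0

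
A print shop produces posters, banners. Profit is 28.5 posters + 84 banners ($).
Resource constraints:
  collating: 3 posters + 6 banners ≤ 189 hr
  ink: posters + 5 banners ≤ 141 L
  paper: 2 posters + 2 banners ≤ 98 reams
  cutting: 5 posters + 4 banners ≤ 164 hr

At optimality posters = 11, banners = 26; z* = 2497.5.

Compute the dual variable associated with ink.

9

At the optimum: collating uses 189 of 189 (binding); ink uses 141 of 141 (binding); paper uses 74 of 98 (slack = 24); cutting uses 159 of 164 (slack = 5).
By complementary slackness, y = 0 for the non-binding constraints.
The binding rows give the dual system: 3·y_collating + 1·y_ink = 28.5 and 6·y_collating + 5·y_ink = 84.
This yields shadow prices y_collating = 6.5, y_ink = 9.
Shadow price of ink = 9.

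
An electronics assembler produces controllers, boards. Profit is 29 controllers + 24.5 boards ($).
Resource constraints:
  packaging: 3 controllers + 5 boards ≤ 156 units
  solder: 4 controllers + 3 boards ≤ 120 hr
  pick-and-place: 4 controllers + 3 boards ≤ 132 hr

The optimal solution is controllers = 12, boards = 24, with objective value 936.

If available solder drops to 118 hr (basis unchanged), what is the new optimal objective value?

Binding: packaging and solder. Non-binding: pick-and-place (12 unused).
Slack constraints have shadow price 0 (complementary slackness).
From A_Bᵀ y = c: 3·y_packaging + 4·y_solder = 29; 5·y_packaging + 3·y_solder = 24.5.
→ y_packaging = 1 and y_solder = 6.5.
Δz = y_solder·Δb = 6.5 × (-2) = -13, so new z* = 936 − 13 = 923.

923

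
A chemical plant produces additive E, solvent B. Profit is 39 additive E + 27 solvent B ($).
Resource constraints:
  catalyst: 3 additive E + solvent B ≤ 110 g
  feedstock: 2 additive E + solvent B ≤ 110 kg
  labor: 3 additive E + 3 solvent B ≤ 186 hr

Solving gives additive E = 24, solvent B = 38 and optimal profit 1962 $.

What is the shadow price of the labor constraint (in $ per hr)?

7

At the optimum: catalyst uses 110 of 110 (binding); feedstock uses 86 of 110 (slack = 24); labor uses 186 of 186 (binding).
Since feedstock is not tight, its dual is 0.
From A_Bᵀ y = c: 3·y_catalyst + 3·y_labor = 39; 1·y_catalyst + 3·y_labor = 27.
This yields shadow prices y_catalyst = 6, y_labor = 7.
Shadow price of labor = 7.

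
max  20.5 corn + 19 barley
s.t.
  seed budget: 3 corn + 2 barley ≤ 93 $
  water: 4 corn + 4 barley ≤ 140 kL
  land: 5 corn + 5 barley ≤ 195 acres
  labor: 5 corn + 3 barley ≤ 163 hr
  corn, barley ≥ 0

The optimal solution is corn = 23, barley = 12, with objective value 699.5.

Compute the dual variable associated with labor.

Binding: seed budget and water. Non-binding: land (20 unused), labor (12 unused).
By complementary slackness, y = 0 for the non-binding constraints.
From A_Bᵀ y = c: 3·y_seed budget + 4·y_water = 20.5; 2·y_seed budget + 4·y_water = 19.
Solving: y_seed budget = 1.5, y_water = 4.
Shadow price of labor = 0.

0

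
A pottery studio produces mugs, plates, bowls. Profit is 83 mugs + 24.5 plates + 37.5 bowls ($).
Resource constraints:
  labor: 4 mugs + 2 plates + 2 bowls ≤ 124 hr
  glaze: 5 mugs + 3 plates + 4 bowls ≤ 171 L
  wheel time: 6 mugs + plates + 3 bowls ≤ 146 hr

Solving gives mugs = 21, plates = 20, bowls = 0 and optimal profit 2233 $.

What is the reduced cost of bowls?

-4

Binding: labor and wheel time. Non-binding: glaze (6 unused).
By complementary slackness, y = 0 for the non-binding constraint.
The binding rows give the dual system: 4·y_labor + 6·y_wheel time = 83 and 2·y_labor + 1·y_wheel time = 24.5.
This yields shadow prices y_labor = 8, y_wheel time = 8.5.
Reduced cost of bowls: c₃ − yᵀa₃ = 37.5 − (8·2 + 8.5·3) = 37.5 − 41.5 = -4.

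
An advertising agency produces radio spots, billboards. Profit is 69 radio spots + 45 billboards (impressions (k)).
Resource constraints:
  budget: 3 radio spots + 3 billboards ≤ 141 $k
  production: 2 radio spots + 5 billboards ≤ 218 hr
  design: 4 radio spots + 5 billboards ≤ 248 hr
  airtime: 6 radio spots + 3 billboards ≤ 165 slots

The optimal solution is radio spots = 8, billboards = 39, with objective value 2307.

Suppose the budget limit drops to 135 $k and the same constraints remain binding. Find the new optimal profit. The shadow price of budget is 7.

2265

Δb = -6, so new z* = 2307 + (7)·(-6) = 2307 − 42 = 2265.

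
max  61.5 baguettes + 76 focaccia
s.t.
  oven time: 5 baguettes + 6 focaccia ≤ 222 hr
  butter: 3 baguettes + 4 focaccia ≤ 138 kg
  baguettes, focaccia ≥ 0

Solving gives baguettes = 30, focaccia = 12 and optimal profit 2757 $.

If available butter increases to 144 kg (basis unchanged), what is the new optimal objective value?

Both oven time and butter are binding at x*.
Dual feasibility on the basic columns requires 5·y_oven time + 3·y_butter = 61.5, 6·y_oven time + 4·y_butter = 76.
→ y_oven time = 9 and y_butter = 5.5.
Δz = y_butter·Δb = 5.5 × (6) = 33, so new z* = 2757 + 33 = 2790.

2790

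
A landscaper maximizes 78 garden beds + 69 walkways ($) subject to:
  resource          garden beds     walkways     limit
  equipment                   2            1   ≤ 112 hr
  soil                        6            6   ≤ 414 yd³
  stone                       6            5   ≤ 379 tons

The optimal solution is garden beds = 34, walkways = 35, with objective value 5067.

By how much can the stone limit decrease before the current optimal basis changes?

34

Binding constraints: soil, stone. The basis is B = [[6,6],[6,5]] with det -6.
Per unit decrease in stone, x* moves by d = (-1, 1).
The basis stays optimal until garden beds reaches 0; allowable decrease = 34 tons.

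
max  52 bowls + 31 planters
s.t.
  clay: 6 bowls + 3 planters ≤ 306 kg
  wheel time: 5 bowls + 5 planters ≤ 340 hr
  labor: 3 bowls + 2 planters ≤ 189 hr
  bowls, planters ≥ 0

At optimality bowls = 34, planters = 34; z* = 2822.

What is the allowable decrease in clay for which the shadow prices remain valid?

102

Binding constraints: clay, wheel time. The basis is B = [[6,3],[5,5]] with det 15.
Per unit decrease in clay, x* moves by d = (-0.3333, 0.3333).
The basis stays optimal until bowls reaches 0; allowable decrease = 102 kg.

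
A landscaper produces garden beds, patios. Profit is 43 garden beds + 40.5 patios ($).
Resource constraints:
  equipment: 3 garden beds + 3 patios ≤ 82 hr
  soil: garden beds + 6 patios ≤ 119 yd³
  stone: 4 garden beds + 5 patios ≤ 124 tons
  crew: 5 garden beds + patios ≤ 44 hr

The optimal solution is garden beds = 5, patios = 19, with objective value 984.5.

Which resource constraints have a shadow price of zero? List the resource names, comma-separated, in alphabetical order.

equipment, stone

equipment: 72/82 (slack 10)
soil: 119/119 (binding)
stone: 115/124 (slack 9)
crew: 44/44 (binding)
By complementary slackness, a constraint with positive slack has shadow price 0 → equipment, stone.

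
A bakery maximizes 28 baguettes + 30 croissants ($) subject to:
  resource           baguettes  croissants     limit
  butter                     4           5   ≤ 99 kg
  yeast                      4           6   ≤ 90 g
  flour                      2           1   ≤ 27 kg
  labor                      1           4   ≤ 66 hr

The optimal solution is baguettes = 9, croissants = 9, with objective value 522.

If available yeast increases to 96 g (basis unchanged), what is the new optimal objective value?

546

Binding: yeast and flour. Non-binding: butter (18 unused), labor (21 unused).
Since butter, labor are not tight, their duals are 0.
Dual feasibility on the basic columns requires 4·y_yeast + 2·y_flour = 28, 6·y_yeast + 1·y_flour = 30.
→ y_yeast = 4 and y_flour = 6.
Δz = y_yeast·Δb = 4 × (6) = 24, so new z* = 522 + 24 = 546.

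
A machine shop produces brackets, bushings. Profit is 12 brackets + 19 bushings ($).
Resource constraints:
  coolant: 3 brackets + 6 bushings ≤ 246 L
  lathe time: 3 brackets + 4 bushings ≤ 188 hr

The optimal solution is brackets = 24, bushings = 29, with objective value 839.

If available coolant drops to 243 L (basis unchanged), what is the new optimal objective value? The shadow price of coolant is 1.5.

Δb = -3, so new z* = 839 + (1.5)·(-3) = 839 − 4.5 = 834.5.

834.5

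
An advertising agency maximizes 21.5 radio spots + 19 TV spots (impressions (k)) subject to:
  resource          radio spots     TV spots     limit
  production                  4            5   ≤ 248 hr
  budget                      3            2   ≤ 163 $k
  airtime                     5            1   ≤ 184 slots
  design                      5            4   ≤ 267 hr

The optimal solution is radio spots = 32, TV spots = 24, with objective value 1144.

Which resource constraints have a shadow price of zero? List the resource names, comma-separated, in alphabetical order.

budget, design

production: 248/248 (binding)
budget: 144/163 (slack 19)
airtime: 184/184 (binding)
design: 256/267 (slack 11)
By complementary slackness, a constraint with positive slack has shadow price 0 → budget, design.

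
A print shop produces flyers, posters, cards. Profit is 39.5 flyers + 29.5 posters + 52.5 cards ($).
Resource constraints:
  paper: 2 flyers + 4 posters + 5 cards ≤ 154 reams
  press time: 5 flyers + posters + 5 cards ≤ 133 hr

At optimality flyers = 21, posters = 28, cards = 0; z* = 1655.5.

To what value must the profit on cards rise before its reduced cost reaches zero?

57.5

At the optimum: paper uses 154 of 154 (binding); press time uses 133 of 133 (binding).
From A_Bᵀ y = c: 2·y_paper + 5·y_press time = 39.5; 4·y_paper + 1·y_press time = 29.5.
→ y_paper = 6 and y_press time = 5.5.
cards enters the basis when its profit ≥ yᵀa₃ = 6·5 + 5.5·5 = 57.5.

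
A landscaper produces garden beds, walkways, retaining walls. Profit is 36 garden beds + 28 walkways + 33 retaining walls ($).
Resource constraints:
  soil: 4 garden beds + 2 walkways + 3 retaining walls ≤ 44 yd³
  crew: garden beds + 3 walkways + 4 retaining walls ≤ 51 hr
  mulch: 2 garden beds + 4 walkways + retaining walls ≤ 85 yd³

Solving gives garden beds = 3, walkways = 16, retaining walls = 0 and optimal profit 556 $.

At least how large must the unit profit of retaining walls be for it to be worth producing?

40

At the optimum: soil uses 44 of 44 (binding); crew uses 51 of 51 (binding); mulch uses 70 of 85 (slack = 15).
Slack constraints have shadow price 0 (complementary slackness).
The binding rows give the dual system: 4·y_soil + 1·y_crew = 36 and 2·y_soil + 3·y_crew = 28.
Solving: y_soil = 8, y_crew = 4.
retaining walls enters the basis when its profit ≥ yᵀa₃ = 8·3 + 4·4 = 40.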